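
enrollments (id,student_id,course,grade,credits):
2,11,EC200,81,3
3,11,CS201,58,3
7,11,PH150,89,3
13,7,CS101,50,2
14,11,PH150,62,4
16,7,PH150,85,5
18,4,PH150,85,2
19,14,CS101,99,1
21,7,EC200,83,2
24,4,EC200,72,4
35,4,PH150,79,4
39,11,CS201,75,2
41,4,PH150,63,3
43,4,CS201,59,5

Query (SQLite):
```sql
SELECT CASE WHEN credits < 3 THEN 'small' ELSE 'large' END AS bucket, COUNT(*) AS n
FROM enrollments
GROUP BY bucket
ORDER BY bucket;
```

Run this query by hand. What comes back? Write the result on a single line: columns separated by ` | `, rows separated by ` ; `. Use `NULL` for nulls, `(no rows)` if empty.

large | 9 ; small | 5

Bucket rows by credits < 3 → 'small' else 'large'; count each bucket.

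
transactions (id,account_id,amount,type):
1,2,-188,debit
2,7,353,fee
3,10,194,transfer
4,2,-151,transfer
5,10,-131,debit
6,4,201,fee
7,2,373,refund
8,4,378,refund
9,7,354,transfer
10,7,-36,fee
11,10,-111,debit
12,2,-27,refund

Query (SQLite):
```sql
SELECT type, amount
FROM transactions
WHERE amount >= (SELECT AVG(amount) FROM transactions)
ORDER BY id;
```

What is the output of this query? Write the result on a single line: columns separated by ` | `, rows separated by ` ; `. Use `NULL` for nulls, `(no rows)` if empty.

fee | 353 ; transfer | 194 ; fee | 201 ; refund | 373 ; refund | 378 ; transfer | 354

Scalar subquery: AVG(amount) over all transactions rows = 100.75.
Keep rows where amount >= that value.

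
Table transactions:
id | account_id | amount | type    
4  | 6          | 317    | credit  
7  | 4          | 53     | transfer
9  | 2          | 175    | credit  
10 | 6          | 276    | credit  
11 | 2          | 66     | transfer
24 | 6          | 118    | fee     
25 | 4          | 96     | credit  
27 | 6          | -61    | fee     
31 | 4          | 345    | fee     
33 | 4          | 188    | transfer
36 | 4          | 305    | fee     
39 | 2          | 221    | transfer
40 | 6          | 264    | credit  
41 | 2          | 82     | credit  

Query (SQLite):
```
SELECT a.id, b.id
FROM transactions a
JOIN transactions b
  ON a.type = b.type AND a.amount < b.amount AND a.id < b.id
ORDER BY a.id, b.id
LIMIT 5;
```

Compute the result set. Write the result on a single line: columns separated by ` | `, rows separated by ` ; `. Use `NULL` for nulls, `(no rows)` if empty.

7 | 11 ; 7 | 33 ; 7 | 39 ; 9 | 10 ; 9 | 40

Pairs (a,b) with same type, a.amount < b.amount, a.id < b.id.
type groups: credit:{4,9,10,25,40,41} fee:{24,27,31,36} transfer:{7,11,33,39}
Ordered by (a.id, b.id); first 5.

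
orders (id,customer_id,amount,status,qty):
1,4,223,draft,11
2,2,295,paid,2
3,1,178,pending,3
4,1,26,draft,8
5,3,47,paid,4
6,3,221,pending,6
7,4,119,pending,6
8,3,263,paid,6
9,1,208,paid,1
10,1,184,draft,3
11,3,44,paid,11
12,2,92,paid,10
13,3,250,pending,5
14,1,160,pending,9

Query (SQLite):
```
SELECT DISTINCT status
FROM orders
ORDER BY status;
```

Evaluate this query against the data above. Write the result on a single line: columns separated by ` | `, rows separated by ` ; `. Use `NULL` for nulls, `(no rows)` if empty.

Collect distinct status values from orders.

draft ; paid ; pending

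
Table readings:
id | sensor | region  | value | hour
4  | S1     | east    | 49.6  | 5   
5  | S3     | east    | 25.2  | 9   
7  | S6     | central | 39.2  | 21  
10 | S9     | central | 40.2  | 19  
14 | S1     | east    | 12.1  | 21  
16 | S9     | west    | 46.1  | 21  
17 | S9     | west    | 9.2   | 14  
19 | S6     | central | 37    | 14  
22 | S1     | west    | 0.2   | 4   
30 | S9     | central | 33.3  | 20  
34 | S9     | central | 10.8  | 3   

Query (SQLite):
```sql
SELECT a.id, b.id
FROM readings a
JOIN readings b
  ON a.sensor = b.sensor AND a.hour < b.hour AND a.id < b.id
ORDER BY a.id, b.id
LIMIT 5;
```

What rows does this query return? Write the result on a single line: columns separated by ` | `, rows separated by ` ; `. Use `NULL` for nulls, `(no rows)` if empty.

Pairs (a,b) with same sensor, a.hour < b.hour, a.id < b.id.
sensor groups: S1:{4,14,22} S3:{5} S6:{7,19} S9:{10,16,17,30,34}
Ordered by (a.id, b.id); first 5.

4 | 14 ; 10 | 16 ; 10 | 30 ; 17 | 30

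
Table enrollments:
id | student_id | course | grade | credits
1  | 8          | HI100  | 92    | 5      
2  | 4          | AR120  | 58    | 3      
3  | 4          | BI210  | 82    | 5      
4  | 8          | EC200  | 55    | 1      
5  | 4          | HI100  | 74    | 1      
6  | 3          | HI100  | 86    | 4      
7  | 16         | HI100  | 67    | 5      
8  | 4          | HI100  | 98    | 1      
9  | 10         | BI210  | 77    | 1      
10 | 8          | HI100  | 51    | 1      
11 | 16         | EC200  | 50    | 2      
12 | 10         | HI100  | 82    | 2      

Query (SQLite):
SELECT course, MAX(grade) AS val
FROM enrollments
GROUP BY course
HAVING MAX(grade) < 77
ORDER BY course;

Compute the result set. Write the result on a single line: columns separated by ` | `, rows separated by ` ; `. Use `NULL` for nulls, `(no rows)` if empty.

AR120 | 58 ; EC200 | 55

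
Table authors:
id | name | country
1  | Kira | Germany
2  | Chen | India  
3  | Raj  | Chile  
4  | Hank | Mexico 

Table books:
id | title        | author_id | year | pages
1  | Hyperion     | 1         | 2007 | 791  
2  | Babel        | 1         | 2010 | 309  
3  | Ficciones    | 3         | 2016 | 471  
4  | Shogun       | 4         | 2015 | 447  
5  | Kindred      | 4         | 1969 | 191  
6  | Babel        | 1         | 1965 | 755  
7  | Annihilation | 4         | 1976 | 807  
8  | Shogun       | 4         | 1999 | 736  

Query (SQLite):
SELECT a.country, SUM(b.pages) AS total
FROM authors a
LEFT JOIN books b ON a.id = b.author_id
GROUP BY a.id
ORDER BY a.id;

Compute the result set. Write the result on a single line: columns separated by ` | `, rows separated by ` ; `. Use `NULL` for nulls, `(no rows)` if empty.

Germany | 1855 ; India | NULL ; Chile | 471 ; Mexico | 2181

LEFT JOIN keeps every authors row; unmatched ones get NULL for books columns.
Group by authors.id and compute SUM(b.pages). SUM over an all-NULL group is NULL.
  1: ids {1, 2, 6} → SUM(b.pages)=1855
  2: ids {—} → SUM(b.pages)=NULL
  3: ids {3} → SUM(b.pages)=471
  4: ids {4, 5, 7, 8} → SUM(b.pages)=2181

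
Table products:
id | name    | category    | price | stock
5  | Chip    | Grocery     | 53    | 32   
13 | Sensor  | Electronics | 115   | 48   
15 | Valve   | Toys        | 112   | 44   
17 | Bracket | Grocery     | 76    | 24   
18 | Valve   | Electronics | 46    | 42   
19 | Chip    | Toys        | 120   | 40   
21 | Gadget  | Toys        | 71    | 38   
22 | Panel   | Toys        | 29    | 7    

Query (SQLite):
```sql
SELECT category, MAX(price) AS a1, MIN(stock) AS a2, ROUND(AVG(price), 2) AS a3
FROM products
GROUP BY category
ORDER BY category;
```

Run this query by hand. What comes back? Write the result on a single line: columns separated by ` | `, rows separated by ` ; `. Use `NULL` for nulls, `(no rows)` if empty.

Electronics | 115 | 42 | 80.5 ; Grocery | 76 | 24 | 64.5 ; Toys | 120 | 7 | 83

Group products by category.
Per group compute: MAX(price), MIN(stock), ROUND(AVG(price), 2).
  Electronics: ids {13, 18} → MAX(price)=115, MIN(stock)=42, ROUND(AVG(price), 2)=80.5
  Grocery: ids {5, 17} → MAX(price)=76, MIN(stock)=24, ROUND(AVG(price), 2)=64.5
  Toys: ids {15, 19, 21, 22} → MAX(price)=120, MIN(stock)=7, ROUND(AVG(price), 2)=83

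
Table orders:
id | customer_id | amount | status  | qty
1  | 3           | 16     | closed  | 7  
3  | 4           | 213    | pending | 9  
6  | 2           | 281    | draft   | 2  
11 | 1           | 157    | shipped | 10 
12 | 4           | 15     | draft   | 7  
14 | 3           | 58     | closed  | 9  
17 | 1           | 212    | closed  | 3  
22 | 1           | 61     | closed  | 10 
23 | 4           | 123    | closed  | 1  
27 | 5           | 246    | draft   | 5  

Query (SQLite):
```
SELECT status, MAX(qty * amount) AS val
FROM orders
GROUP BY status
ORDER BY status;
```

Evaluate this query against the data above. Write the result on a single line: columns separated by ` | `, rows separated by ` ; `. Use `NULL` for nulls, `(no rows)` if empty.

closed | 636 ; draft | 1230 ; pending | 1917 ; shipped | 1570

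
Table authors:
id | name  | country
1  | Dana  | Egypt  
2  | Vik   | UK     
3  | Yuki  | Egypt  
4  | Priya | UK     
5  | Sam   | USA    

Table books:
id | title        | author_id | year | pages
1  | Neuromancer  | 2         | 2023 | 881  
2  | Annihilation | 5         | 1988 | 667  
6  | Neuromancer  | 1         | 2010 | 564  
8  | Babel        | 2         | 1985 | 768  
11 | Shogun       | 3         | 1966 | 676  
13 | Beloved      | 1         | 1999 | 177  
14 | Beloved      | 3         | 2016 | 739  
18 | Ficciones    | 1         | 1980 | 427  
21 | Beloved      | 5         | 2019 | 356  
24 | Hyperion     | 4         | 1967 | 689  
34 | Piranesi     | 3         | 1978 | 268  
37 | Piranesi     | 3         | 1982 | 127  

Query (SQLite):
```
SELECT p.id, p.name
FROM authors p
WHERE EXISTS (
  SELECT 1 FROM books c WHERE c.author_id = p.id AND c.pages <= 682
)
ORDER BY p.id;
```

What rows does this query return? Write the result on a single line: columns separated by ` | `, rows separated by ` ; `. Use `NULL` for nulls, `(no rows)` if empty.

1 | Dana ; 3 | Yuki ; 5 | Sam

For each authors row, check whether any books with matching author_id has pages <= 682.
Keep rows where that is true.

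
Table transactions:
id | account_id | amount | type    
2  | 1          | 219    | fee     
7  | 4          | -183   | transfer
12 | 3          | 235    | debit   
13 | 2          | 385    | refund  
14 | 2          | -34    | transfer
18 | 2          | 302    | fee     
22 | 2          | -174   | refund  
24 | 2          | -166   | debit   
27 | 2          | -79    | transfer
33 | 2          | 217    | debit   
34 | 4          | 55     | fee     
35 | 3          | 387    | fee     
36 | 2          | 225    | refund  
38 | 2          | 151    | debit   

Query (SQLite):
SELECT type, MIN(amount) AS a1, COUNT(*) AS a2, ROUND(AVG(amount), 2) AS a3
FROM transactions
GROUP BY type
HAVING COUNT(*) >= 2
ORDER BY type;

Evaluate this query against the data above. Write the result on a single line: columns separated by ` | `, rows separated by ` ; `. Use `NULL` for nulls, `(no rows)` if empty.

Group transactions by type.
Per group compute: MIN(amount), COUNT(*), ROUND(AVG(amount), 2).
HAVING: drop groups with fewer than 2 rows.
  debit: ids {12, 24, 33, 38} → MIN(amount)=-166, COUNT(*)=4, ROUND(AVG(amount), 2)=109.25
  fee: ids {2, 18, 34, 35} → MIN(amount)=55, COUNT(*)=4, ROUND(AVG(amount), 2)=240.75
  refund: ids {13, 22, 36} → MIN(amount)=-174, COUNT(*)=3, ROUND(AVG(amount), 2)=145.33
  transfer: ids {7, 14, 27} → MIN(amount)=-183, COUNT(*)=3, ROUND(AVG(amount), 2)=-98.67

debit | -166 | 4 | 109.25 ; fee | 55 | 4 | 240.75 ; refund | -174 | 3 | 145.33 ; transfer | -183 | 3 | -98.67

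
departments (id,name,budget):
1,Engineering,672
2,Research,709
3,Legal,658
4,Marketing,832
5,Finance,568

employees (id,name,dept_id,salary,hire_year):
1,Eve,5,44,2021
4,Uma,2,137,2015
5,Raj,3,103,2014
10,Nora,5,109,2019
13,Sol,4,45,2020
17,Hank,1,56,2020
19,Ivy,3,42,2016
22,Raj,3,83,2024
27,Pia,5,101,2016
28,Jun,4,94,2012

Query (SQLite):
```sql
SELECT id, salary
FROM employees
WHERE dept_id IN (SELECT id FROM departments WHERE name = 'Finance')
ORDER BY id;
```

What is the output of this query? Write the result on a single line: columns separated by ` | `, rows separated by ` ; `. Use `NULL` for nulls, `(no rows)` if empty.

Inner query: departments.id where name = 'Finance'.
Outer: keep employees rows whose dept_id is in that set.
Inner query → {5}

1 | 44 ; 10 | 109 ; 27 | 101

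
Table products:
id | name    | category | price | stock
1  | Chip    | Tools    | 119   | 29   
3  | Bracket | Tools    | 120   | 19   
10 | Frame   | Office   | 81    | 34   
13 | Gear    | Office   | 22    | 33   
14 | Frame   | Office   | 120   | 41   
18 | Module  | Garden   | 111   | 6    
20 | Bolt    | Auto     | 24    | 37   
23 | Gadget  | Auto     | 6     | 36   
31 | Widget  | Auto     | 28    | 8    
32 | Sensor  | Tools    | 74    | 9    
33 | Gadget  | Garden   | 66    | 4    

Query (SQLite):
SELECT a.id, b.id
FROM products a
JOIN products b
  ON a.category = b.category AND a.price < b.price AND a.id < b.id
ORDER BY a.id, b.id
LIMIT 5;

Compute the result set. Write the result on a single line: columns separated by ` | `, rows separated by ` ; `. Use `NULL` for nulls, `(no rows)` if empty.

1 | 3 ; 10 | 14 ; 13 | 14 ; 20 | 31 ; 23 | 31

Pairs (a,b) with same category, a.price < b.price, a.id < b.id.
category groups: Auto:{20,23,31} Garden:{18,33} Office:{10,13,14} Tools:{1,3,32}
Ordered by (a.id, b.id); first 5.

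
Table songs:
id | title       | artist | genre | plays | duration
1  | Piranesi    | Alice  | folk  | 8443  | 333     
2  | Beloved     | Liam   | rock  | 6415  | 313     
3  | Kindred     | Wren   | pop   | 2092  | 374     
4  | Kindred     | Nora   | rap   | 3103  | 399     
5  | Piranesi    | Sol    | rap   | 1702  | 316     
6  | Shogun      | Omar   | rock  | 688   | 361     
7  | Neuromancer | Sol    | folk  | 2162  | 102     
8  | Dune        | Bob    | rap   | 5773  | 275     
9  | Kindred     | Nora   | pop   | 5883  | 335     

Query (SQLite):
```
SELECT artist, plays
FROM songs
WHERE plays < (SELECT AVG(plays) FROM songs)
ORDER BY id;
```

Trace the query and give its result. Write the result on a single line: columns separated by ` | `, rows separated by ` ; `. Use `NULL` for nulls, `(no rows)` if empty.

Scalar subquery: AVG(plays) over all songs rows = 4029.0.
Keep rows where plays < that value.

Wren | 2092 ; Nora | 3103 ; Sol | 1702 ; Omar | 688 ; Sol | 2162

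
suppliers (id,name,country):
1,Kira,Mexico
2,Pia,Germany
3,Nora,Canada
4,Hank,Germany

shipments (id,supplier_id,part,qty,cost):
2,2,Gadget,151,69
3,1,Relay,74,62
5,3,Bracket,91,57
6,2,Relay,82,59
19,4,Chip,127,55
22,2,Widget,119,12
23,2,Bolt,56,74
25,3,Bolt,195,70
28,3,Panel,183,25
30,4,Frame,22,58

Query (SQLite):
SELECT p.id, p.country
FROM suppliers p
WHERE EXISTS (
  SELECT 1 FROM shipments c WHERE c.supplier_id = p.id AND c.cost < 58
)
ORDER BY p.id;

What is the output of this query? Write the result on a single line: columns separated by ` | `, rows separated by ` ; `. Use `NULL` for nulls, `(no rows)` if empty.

For each suppliers row, check whether any shipments with matching supplier_id has cost < 58.
Keep rows where that is true.

2 | Germany ; 3 | Canada ; 4 | Germany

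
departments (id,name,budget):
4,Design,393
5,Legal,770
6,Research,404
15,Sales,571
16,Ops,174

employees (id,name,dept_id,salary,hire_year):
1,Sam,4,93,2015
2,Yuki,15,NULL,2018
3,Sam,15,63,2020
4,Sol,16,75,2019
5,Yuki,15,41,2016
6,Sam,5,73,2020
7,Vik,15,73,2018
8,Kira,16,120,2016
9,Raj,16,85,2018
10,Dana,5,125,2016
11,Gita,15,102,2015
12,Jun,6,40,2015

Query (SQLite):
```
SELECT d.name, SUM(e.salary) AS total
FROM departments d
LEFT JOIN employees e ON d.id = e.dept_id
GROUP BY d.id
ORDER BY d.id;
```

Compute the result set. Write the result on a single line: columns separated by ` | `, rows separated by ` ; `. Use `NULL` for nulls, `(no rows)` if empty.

LEFT JOIN keeps every departments row; unmatched ones get NULL for employees columns.
Group by departments.id and compute SUM(e.salary). SUM over an all-NULL group is NULL.
  4: ids {1} → SUM(e.salary)=93
  5: ids {6, 10} → SUM(e.salary)=198
  6: ids {12} → SUM(e.salary)=40
  15: ids {2, 3, 5, 7, 11} → SUM(e.salary)=279
  16: ids {4, 8, 9} → SUM(e.salary)=280

Design | 93 ; Legal | 198 ; Research | 40 ; Sales | 279 ; Ops | 280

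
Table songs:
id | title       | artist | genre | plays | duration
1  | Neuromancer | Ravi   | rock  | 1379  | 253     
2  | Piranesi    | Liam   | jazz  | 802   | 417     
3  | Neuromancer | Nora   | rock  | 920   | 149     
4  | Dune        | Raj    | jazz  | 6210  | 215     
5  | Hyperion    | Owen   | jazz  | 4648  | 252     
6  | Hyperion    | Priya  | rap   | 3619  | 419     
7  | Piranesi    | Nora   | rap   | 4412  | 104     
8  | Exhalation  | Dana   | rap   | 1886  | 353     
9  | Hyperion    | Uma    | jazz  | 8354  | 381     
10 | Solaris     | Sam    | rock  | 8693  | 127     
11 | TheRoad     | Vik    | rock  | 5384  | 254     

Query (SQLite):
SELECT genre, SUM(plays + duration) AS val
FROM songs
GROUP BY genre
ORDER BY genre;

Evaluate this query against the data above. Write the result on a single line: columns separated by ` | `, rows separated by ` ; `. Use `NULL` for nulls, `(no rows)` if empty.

jazz | 21279 ; rap | 10793 ; rock | 17159

For each row compute plays + duration.
Group by genre; take SUM of the expression per group.
  jazz: ids {2, 4, 5, 9} → SUM(plays + duration)=21279
  rap: ids {6, 7, 8} → SUM(plays + duration)=10793
  rock: ids {1, 3, 10, 11} → SUM(plays + duration)=17159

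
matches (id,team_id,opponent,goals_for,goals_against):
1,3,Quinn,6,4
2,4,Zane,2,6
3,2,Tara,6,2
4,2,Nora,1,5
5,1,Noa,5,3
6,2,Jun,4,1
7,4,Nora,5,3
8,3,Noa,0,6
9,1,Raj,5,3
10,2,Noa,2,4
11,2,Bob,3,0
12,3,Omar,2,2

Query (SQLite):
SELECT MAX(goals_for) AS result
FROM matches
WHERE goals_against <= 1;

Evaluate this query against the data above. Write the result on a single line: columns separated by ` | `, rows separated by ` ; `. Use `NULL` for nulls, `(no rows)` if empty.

4

Rows where goals_against <= 1 → goals_for values: [4, 3].
MAX of non-NULL values = 4.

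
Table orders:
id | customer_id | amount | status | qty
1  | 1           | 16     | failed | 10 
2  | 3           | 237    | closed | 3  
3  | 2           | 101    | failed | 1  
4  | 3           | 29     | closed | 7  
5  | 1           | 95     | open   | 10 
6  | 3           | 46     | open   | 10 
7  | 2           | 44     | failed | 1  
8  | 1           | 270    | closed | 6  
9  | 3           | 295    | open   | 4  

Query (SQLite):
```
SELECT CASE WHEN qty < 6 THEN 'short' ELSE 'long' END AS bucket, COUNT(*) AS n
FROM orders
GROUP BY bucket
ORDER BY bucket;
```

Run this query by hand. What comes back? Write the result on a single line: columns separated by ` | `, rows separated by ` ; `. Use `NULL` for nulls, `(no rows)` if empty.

long | 5 ; short | 4

Bucket rows by qty < 6 → 'short' else 'long'; count each bucket.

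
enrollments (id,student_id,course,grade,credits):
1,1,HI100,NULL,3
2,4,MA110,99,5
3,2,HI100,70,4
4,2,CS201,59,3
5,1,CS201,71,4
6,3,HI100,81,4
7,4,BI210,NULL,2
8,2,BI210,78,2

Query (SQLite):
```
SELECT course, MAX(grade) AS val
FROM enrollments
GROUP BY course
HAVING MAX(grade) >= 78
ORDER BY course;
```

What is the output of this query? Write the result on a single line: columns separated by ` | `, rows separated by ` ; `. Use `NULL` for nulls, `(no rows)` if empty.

Partition enrollments by course; compute MAX(grade) within each group.
HAVING: keep groups where MAX(grade) >= 78.
  BI210: ids {7, 8} → MAX(grade)=78
  CS201: ids {4, 5} → MAX(grade)=71
  HI100: ids {1, 3, 6} → MAX(grade)=81
  MA110: ids {2} → MAX(grade)=99

BI210 | 78 ; HI100 | 81 ; MA110 | 99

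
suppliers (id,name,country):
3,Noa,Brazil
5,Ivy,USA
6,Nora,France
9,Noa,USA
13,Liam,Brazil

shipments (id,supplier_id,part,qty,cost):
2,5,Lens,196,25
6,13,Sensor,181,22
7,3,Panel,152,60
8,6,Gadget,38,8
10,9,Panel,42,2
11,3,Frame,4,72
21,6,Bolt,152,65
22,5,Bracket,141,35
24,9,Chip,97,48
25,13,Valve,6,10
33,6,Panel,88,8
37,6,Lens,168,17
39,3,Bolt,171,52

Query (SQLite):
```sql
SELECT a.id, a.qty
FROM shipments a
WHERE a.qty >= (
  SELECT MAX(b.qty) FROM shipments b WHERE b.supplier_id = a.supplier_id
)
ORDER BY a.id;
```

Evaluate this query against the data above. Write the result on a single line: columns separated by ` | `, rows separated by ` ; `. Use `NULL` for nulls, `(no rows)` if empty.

2 | 196 ; 6 | 181 ; 24 | 97 ; 37 | 168 ; 39 | 171

For each shipments row a, compute MAX(qty) over rows sharing a.supplier_id.
Keep row a if a.qty >= that per-group MAX.
  supplier_id=3: MAX(qty) = 171
  supplier_id=5: MAX(qty) = 196
  supplier_id=6: MAX(qty) = 168
  supplier_id=9: MAX(qty) = 97
  supplier_id=13: MAX(qty) = 181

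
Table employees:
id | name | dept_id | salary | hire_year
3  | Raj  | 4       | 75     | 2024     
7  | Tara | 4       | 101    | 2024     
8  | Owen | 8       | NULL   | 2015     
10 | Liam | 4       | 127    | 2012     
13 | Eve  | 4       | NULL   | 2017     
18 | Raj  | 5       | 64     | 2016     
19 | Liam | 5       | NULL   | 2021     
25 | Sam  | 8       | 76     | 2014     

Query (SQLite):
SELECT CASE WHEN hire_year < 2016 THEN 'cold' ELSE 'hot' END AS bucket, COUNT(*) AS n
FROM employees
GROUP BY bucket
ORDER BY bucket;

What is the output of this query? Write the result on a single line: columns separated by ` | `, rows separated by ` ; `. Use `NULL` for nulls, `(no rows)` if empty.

Bucket rows by hire_year < 2016 → 'cold' else 'hot'; count each bucket.

cold | 3 ; hot | 5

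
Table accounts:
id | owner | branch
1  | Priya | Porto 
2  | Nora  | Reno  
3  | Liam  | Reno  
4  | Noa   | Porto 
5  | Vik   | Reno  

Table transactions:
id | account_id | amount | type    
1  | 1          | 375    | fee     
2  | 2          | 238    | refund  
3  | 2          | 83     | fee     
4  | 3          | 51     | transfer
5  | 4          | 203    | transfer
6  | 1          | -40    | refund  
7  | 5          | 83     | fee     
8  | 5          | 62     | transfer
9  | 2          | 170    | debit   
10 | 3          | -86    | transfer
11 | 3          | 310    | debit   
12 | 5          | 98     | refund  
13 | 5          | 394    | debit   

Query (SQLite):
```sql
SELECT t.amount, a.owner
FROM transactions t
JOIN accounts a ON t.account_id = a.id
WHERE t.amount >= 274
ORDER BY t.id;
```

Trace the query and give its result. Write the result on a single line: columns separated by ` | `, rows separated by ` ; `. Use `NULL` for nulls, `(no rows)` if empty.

375 | Priya ; 310 | Liam ; 394 | Vik

Each transactions row matches the accounts row where account_id = accounts.id.
Then keep rows with t.amount >= 274.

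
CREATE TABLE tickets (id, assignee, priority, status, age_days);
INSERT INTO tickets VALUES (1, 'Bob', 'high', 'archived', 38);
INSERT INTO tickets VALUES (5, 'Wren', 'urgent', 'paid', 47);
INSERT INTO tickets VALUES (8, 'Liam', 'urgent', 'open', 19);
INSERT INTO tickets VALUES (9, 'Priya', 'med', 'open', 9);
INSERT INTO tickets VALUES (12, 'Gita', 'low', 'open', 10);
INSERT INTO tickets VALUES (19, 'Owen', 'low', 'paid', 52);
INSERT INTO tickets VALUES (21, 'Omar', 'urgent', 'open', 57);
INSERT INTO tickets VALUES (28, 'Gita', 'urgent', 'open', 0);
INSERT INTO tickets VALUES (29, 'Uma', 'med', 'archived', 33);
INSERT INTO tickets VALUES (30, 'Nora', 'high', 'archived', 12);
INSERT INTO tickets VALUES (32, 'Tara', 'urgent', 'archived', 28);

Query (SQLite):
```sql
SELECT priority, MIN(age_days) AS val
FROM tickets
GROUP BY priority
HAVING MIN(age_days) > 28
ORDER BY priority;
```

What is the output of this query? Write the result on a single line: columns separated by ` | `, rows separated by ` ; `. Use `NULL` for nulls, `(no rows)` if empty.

Partition tickets by priority; compute MIN(age_days) within each group.
HAVING: keep groups where MIN(age_days) > 28.
  high: ids {1, 30} → MIN(age_days)=12
  low: ids {12, 19} → MIN(age_days)=10
  med: ids {9, 29} → MIN(age_days)=9
  urgent: ids {5, 8, 21, 28, 32} → MIN(age_days)=0

(no rows)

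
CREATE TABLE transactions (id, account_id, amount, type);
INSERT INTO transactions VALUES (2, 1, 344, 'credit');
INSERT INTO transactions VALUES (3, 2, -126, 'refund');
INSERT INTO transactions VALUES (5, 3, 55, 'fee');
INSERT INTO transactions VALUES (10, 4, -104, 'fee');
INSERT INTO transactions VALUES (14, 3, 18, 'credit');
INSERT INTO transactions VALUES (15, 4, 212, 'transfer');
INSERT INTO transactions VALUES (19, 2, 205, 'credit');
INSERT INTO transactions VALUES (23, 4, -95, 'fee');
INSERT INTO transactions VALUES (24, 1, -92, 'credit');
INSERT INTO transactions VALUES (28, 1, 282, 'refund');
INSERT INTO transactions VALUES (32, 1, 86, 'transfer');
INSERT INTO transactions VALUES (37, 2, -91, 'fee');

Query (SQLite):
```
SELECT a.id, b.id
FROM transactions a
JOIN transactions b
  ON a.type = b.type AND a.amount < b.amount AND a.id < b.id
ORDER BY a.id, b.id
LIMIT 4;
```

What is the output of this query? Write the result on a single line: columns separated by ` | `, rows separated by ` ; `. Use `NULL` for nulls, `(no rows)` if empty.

Pairs (a,b) with same type, a.amount < b.amount, a.id < b.id.
type groups: credit:{2,14,19,24} fee:{5,10,23,37} refund:{3,28} transfer:{15,32}
Ordered by (a.id, b.id); first 4.

3 | 28 ; 10 | 23 ; 10 | 37 ; 14 | 19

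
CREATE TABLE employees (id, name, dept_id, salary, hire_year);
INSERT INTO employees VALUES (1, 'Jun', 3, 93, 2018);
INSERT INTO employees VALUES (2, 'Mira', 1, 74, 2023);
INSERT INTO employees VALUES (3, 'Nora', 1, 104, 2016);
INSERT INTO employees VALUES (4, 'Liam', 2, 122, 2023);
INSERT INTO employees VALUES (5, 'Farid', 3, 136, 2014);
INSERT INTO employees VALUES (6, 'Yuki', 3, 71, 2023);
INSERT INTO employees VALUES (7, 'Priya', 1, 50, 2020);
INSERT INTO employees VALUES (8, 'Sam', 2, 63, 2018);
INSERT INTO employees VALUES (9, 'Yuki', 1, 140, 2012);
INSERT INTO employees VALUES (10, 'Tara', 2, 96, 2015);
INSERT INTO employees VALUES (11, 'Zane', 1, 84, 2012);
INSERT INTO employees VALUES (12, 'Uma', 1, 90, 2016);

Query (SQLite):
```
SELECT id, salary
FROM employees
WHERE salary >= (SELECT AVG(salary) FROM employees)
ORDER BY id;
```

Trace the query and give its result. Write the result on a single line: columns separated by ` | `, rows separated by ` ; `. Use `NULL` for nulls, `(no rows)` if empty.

3 | 104 ; 4 | 122 ; 5 | 136 ; 9 | 140 ; 10 | 96

Scalar subquery: AVG(salary) over all employees rows = 93.583333 (≈; comparison uses full precision).
Keep rows where salary >= that value.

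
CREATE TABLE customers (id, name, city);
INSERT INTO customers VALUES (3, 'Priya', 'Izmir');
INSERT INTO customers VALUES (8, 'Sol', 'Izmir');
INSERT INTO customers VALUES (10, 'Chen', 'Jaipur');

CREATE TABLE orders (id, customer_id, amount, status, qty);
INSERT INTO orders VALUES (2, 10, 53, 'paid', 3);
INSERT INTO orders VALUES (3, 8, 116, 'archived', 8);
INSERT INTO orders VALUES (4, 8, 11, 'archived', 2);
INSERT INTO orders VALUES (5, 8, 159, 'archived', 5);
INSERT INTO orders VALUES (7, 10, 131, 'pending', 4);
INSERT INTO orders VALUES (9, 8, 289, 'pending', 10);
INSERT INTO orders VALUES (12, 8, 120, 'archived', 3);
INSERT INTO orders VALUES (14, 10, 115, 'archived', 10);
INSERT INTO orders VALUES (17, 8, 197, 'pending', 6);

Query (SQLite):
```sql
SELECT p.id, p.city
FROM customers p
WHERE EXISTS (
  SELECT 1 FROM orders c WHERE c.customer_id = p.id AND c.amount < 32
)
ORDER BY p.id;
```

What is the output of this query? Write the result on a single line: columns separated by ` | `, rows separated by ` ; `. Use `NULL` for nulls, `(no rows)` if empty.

8 | Izmir

For each customers row, check whether any orders with matching customer_id has amount < 32.
Keep rows where that is true.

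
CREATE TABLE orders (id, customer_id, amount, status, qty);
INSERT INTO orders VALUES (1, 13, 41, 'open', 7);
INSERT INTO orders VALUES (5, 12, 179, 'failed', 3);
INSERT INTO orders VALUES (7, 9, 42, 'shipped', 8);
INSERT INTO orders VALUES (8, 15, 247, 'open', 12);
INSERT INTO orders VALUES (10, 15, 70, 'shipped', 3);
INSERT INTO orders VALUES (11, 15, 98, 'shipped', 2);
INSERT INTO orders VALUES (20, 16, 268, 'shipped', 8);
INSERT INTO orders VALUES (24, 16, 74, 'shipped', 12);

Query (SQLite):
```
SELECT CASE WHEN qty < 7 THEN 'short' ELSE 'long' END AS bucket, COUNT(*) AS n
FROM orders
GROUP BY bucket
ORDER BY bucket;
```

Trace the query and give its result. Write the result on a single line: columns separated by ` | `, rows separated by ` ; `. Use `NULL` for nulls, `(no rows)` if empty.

long | 5 ; short | 3

Bucket rows by qty < 7 → 'short' else 'long'; count each bucket.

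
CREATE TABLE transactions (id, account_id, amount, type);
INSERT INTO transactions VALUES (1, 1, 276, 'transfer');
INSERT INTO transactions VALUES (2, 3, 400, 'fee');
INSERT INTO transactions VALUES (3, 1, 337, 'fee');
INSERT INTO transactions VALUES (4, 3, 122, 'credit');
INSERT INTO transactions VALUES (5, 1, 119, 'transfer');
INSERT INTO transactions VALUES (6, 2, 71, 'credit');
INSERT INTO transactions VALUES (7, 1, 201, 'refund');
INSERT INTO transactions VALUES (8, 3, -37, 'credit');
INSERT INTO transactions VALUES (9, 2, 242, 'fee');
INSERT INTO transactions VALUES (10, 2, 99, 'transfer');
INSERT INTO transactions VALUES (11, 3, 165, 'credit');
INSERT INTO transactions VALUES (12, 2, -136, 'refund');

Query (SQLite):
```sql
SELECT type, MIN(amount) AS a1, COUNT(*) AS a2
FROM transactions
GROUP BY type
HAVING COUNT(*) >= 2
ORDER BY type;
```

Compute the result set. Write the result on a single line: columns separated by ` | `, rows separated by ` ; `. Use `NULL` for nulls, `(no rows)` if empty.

Group transactions by type.
Per group compute: MIN(amount), COUNT(*).
HAVING: drop groups with fewer than 2 rows.
  credit: ids {4, 6, 8, 11} → MIN(amount)=-37, COUNT(*)=4
  fee: ids {2, 3, 9} → MIN(amount)=242, COUNT(*)=3
  refund: ids {7, 12} → MIN(amount)=-136, COUNT(*)=2
  transfer: ids {1, 5, 10} → MIN(amount)=99, COUNT(*)=3

credit | -37 | 4 ; fee | 242 | 3 ; refund | -136 | 2 ; transfer | 99 | 3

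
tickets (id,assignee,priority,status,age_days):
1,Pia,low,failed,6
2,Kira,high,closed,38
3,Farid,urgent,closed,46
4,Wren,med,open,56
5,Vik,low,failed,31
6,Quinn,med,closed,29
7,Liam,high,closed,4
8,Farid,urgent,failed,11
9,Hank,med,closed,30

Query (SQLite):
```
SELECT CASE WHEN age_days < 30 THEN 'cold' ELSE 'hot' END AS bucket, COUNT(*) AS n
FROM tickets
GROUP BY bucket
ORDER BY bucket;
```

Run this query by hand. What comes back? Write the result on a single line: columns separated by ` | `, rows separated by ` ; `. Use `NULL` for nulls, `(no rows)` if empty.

Bucket rows by age_days < 30 → 'cold' else 'hot'; count each bucket.

cold | 4 ; hot | 5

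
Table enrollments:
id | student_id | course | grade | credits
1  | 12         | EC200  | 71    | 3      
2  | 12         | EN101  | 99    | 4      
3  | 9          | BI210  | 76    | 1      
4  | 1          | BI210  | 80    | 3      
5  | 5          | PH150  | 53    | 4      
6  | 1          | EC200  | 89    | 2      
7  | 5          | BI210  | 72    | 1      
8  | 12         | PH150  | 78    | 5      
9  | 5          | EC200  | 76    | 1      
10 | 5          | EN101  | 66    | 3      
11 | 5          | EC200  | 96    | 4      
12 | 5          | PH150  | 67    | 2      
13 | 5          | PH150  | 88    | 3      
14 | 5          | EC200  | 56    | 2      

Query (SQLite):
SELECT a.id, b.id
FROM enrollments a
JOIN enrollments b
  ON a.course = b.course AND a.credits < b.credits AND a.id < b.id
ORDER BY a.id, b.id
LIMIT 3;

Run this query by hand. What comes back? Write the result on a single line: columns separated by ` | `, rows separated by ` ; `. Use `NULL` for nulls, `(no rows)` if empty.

1 | 11 ; 3 | 4 ; 5 | 8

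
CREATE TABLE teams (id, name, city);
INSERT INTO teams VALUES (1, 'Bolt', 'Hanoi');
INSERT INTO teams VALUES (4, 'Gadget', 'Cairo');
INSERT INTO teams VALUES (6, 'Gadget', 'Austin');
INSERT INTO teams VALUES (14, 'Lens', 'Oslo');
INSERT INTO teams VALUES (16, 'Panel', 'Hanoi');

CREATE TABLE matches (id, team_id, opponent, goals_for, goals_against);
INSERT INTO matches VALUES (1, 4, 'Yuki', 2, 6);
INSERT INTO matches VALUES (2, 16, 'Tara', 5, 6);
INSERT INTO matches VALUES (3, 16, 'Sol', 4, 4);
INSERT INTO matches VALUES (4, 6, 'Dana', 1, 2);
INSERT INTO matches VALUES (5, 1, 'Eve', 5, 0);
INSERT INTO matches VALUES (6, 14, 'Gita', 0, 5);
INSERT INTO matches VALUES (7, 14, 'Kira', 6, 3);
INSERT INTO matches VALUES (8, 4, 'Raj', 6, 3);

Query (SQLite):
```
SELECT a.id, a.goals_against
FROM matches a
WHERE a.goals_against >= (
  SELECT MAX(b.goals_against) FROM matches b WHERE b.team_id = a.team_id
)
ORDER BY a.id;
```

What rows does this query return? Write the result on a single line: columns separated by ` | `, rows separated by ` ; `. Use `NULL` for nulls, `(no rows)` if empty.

1 | 6 ; 2 | 6 ; 4 | 2 ; 5 | 0 ; 6 | 5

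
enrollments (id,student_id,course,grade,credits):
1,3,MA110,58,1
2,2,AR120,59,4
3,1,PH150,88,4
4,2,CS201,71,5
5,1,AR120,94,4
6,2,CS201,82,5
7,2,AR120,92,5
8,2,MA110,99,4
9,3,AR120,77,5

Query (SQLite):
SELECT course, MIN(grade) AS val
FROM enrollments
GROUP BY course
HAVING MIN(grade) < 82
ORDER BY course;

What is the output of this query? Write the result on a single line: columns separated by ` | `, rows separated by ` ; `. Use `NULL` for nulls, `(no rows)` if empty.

AR120 | 59 ; CS201 | 71 ; MA110 | 58

Partition enrollments by course; compute MIN(grade) within each group.
HAVING: keep groups where MIN(grade) < 82.
  AR120: ids {2, 5, 7, 9} → MIN(grade)=59
  CS201: ids {4, 6} → MIN(grade)=71
  MA110: ids {1, 8} → MIN(grade)=58
  PH150: ids {3} → MIN(grade)=88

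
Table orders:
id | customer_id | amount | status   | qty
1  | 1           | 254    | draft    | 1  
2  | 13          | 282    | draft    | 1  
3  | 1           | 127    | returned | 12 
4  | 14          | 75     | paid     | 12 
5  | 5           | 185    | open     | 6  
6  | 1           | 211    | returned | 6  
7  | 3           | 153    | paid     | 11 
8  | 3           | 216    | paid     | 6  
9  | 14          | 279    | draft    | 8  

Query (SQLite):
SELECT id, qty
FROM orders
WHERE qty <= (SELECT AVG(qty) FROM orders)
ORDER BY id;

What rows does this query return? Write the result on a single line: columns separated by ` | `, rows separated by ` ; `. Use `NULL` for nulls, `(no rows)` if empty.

Scalar subquery: AVG(qty) over all orders rows = 7.0.
Keep rows where qty <= that value.

1 | 1 ; 2 | 1 ; 5 | 6 ; 6 | 6 ; 8 | 6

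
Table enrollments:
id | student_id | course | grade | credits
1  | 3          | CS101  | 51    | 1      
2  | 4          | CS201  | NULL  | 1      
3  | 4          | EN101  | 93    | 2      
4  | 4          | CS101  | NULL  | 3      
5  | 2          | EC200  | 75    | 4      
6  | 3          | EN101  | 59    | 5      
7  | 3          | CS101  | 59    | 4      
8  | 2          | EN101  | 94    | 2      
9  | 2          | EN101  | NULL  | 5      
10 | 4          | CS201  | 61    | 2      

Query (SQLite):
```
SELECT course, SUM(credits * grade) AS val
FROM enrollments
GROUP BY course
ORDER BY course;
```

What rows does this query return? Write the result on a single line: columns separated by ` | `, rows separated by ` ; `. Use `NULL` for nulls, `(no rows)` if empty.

CS101 | 287 ; CS201 | 122 ; EC200 | 300 ; EN101 | 669

For each row compute credits * grade.
Group by course; take SUM of the expression per group.
  CS101: ids {1, 4, 7} → SUM(credits * grade)=287
  CS201: ids {2, 10} → SUM(credits * grade)=122
  EC200: ids {5} → SUM(credits * grade)=300
  EN101: ids {3, 6, 8, 9} → SUM(credits * grade)=669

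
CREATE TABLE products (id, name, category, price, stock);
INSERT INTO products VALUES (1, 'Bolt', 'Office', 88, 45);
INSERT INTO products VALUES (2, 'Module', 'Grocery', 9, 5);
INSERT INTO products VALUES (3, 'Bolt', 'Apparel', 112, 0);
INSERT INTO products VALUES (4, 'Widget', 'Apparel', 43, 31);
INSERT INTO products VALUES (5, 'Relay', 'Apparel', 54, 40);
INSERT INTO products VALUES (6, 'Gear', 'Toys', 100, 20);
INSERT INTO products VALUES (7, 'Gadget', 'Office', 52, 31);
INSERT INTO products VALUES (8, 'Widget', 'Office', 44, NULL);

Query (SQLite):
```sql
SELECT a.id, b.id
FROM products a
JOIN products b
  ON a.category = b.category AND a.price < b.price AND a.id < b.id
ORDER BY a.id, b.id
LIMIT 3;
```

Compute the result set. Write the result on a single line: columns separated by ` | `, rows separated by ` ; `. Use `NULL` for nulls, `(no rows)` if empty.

4 | 5

Pairs (a,b) with same category, a.price < b.price, a.id < b.id.
category groups: Apparel:{3,4,5} Grocery:{2} Office:{1,7,8} Toys:{6}
Ordered by (a.id, b.id); first 3.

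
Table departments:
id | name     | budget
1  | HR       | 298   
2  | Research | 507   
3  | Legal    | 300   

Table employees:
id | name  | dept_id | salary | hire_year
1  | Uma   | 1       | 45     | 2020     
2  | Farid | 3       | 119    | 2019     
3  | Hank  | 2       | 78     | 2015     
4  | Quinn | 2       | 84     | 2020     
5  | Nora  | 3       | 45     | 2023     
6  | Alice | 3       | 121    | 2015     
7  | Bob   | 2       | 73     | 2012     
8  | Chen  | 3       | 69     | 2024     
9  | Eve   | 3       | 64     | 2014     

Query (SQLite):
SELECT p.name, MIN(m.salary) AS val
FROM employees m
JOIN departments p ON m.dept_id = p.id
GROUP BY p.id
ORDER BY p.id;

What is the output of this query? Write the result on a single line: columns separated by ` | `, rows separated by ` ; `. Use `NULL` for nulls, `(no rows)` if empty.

HR | 45 ; Research | 73 ; Legal | 45

Join each employees row to its departments via dept_id.
Group joined rows by departments.id; compute MIN(m.salary) per group.
  1: ids {1} → MIN(m.salary)=45
  2: ids {3, 4, 7} → MIN(m.salary)=73
  3: ids {2, 5, 6, 8, 9} → MIN(m.salary)=45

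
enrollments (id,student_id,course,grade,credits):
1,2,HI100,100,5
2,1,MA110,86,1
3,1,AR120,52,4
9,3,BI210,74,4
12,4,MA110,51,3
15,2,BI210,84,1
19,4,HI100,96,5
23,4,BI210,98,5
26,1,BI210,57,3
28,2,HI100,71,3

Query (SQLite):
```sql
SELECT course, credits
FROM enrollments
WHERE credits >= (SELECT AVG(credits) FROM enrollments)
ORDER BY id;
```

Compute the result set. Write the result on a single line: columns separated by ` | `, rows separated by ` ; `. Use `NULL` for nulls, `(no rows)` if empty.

Scalar subquery: AVG(credits) over all enrollments rows = 3.4.
Keep rows where credits >= that value.

HI100 | 5 ; AR120 | 4 ; BI210 | 4 ; HI100 | 5 ; BI210 | 5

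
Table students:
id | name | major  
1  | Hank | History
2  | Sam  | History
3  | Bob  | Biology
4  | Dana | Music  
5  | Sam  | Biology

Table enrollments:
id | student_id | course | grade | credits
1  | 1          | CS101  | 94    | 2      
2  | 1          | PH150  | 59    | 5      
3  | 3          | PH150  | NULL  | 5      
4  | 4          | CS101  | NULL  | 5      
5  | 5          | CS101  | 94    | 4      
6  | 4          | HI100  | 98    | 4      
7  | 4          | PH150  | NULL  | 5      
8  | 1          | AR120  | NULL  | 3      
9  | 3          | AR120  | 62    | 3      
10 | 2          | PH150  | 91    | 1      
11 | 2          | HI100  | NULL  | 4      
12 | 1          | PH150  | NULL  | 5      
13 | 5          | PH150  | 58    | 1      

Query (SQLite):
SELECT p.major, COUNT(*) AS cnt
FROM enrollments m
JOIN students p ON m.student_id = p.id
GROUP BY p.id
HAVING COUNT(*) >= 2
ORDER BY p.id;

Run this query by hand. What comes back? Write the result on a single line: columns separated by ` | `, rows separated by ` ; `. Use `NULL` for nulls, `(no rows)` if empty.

History | 4 ; History | 2 ; Biology | 2 ; Music | 3 ; Biology | 2

Join each enrollments row to its students via student_id.
Group joined rows by students.id; compute COUNT(*) per group.
HAVING: keep groups with count ≥ 2.
  1: ids {1, 2, 8, 12} → COUNT(*)=4
  2: ids {10, 11} → COUNT(*)=2
  3: ids {3, 9} → COUNT(*)=2
  4: ids {4, 6, 7} → COUNT(*)=3
  5: ids {5, 13} → COUNT(*)=2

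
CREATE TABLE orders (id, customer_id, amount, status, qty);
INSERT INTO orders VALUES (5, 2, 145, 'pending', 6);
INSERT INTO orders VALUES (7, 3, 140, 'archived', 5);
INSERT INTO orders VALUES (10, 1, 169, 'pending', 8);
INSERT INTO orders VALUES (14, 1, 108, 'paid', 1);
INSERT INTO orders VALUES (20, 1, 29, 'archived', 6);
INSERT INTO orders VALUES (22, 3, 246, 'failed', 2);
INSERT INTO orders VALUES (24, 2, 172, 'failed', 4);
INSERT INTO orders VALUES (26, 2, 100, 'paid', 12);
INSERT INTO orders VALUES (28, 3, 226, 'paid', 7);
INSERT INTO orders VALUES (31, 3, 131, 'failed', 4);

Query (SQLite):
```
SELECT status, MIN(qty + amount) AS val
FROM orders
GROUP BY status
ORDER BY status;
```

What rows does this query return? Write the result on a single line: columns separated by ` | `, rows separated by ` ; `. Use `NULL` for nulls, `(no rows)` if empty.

archived | 35 ; failed | 135 ; paid | 109 ; pending | 151

For each row compute qty + amount.
Group by status; take MIN of the expression per group.
  archived: ids {7, 20} → MIN(qty + amount)=35
  failed: ids {22, 24, 31} → MIN(qty + amount)=135
  paid: ids {14, 26, 28} → MIN(qty + amount)=109
  pending: ids {5, 10} → MIN(qty + amount)=151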